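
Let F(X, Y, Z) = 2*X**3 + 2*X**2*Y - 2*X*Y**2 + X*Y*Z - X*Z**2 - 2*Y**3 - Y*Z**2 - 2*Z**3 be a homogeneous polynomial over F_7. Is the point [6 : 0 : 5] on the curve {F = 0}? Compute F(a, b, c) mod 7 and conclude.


F(6,0,5) ≡ 4 (mod 7); P is NOT on the curve.

Evaluate F(6, 0, 5) term-by-term (mod 7).
  2*X**3 ↦ 2·216·1·1 = 432
  2*X**2*Y ↦ 2·36·0·1 = 0
  -2*X*Y**2 ↦ -2·6·0·1 = 0
  X*Y*Z ↦ 1·6·0·5 = 0
  -X*Z**2 ↦ -1·6·1·25 = -150
  -2*Y**3 ↦ -2·1·0·1 = 0
  -Y*Z**2 ↦ -1·1·0·25 = 0
  -2*Z**3 ↦ -2·1·1·125 = -250
Sum: F(6, 0, 5) = (432) + (0) + (0) + (0) + (-150) + (0) + (0) + (-250) = 32.
Reducing mod 7: 32 ≡ 4 (mod 7).
Since F(a, b, c) ≡ 4 ≠ 0 (mod 7), P does NOT lie on the curve.


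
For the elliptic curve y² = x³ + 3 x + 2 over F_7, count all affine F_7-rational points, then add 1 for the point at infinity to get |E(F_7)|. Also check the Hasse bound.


Affine points = {(0, 3), (0, 4), (2, 3), (2, 4), (4, 1), (4, 6), (5, 3), (5, 4)}; affine count = 8; |E(F_7)| = 9.

Discriminant check: Δ ∝ 4a³ + 27b² = 4·3³ + 27·2² = 4·27 + 27·4 ≡ 6 (mod 7). Nonzero ⇒ E is nonsingular.
For each x ∈ F_7, compute rhs = x³ + 3·x + 2 mod 7, then count y ∈ F_7 with y² ≡ rhs.
  x = 0: rhs = 2, matching y values: 3, 4 (2 points).
  x = 1: rhs = 6, matching y values: none (0 points).
  x = 2: rhs = 2, matching y values: 3, 4 (2 points).
  x = 3: rhs = 3, matching y values: none (0 points).
  x = 4: rhs = 1, matching y values: 1, 6 (2 points).
  x = 5: rhs = 2, matching y values: 3, 4 (2 points).
  x = 6: rhs = 5, matching y values: none (0 points).
Total affine count: 8.
Full point count |E(F_7)| = 8 + 1 = 9.
Hasse bound: |9 − (7+1)| = |1| = 1 ≤ 2√7 ≈ 5.2915 ✓.


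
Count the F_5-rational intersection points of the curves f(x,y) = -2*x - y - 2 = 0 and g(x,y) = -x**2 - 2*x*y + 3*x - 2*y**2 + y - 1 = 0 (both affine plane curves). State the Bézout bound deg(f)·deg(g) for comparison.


Common zeros: {(4, 0)}; count = 1; Bézout bound = 2.

deg(f) = 1, deg(g) = 2, so Bézout bound = 2.
Scan x ∈ F_5. For each x, list the y ∈ F_5 with f(x, y) ≡ 0 and those with g(x, y) ≡ 0 (mod 5); the common zeros in that column are the intersection.
  x = 0: f ≡ 0 at y ∈ {3}; g ≡ 0 at y ∈ ∅; common: ∅.
  x = 1: f ≡ 0 at y ∈ {1}; g ≡ 0 at y ∈ {3, 4}; common: ∅.
  x = 2: f ≡ 0 at y ∈ {4}; g ≡ 0 at y ∈ ∅; common: ∅.
  x = 3: f ≡ 0 at y ∈ {2}; g ≡ 0 at y ∈ ∅; common: ∅.
  x = 4: f ≡ 0 at y ∈ {0}; g ≡ 0 at y ∈ {0, 4}; common: {0}.
Collecting: common zeros = {(4, 0)}, so the count is 1.
Comparison with the Bézout bound: 1 ≤ 2 = deg(f)·deg(g), as expected for curves with no common component (the affine F_5-count falls short of the bound because intersections may lie at infinity, over extension fields, or carry multiplicity).


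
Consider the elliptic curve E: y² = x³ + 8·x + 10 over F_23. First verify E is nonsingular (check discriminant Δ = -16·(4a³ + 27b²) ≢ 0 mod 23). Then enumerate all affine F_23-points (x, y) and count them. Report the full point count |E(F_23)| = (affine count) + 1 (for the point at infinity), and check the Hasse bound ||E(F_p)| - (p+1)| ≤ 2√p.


Affine points = {(7, 8), (7, 15), (9, 11), (9, 12), (10, 3), (10, 20), (11, 7), (11, 16), (15, 3), (15, 20), (16, 5), (16, 18), (18, 11), (18, 12), (19, 11), (19, 12), (21, 3), (21, 20), (22, 1), (22, 22)}; affine count = 20; |E(F_23)| = 21.

Discriminant check: Δ ∝ 4a³ + 27b² = 4·8³ + 27·10² = 4·512 + 27·100 ≡ 10 (mod 23). Nonzero ⇒ E is nonsingular.
For each x ∈ F_23, compute rhs = x³ + 8·x + 10 mod 23, then count y ∈ F_23 with y² ≡ rhs.
  x = 0: rhs = 10, matching y values: none (0 points).
  x = 1: rhs = 19, matching y values: none (0 points).
  x = 2: rhs = 11, matching y values: none (0 points).
  x = 3: rhs = 15, matching y values: none (0 points).
  x = 4: rhs = 14, matching y values: none (0 points).
  x = 5: rhs = 14, matching y values: none (0 points).
  x = 6: rhs = 21, matching y values: none (0 points).
  x = 7: rhs = 18, matching y values: 8, 15 (2 points).
  x = 8: rhs = 11, matching y values: none (0 points).
  x = 9: rhs = 6, matching y values: 11, 12 (2 points).
  x = 10: rhs = 9, matching y values: 3, 20 (2 points).
  x = 11: rhs = 3, matching y values: 7, 16 (2 points).
  x = 12: rhs = 17, matching y values: none (0 points).
  x = 13: rhs = 11, matching y values: none (0 points).
  x = 14: rhs = 14, matching y values: none (0 points).
  x = 15: rhs = 9, matching y values: 3, 20 (2 points).
  x = 16: rhs = 2, matching y values: 5, 18 (2 points).
  x = 17: rhs = 22, matching y values: none (0 points).
  x = 18: rhs = 6, matching y values: 11, 12 (2 points).
  x = 19: rhs = 6, matching y values: 11, 12 (2 points).
  x = 20: rhs = 5, matching y values: none (0 points).
  x = 21: rhs = 9, matching y values: 3, 20 (2 points).
  x = 22: rhs = 1, matching y values: 1, 22 (2 points).
Total affine count: 20.
Full point count |E(F_23)| = 20 + 1 = 21.
Hasse bound: |21 − (23+1)| = |-3| = 3 ≤ 2√23 ≈ 9.5917 ✓.


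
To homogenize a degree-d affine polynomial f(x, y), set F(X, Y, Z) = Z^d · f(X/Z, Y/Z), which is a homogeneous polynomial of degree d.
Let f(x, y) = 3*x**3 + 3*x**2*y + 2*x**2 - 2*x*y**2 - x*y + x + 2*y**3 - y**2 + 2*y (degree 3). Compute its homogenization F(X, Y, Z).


F(X, Y, Z) = 3*X**3 + 3*X**2*Y + 2*X**2*Z - 2*X*Y**2 - X*Y*Z + X*Z**2 + 2*Y**3 - Y**2*Z + 2*Y*Z**2

deg(f) = 3.
Substitute x = X/Z, y = Y/Z into f, then multiply by Z^3.
  monomial 3·x^3·y^0 ↦ 3·X^3·Y^0·Z^0.
  monomial 3·x^2·y^1 ↦ 3·X^2·Y^1·Z^0.
  monomial 2·x^2·y^0 ↦ 2·X^2·Y^0·Z^1.
  monomial -2·x^1·y^2 ↦ -2·X^1·Y^2·Z^0.
  monomial -1·x^1·y^1 ↦ -1·X^1·Y^1·Z^1.
  monomial 1·x^1·y^0 ↦ 1·X^1·Y^0·Z^2.
  monomial 2·x^0·y^3 ↦ 2·X^0·Y^3·Z^0.
  monomial -1·x^0·y^2 ↦ -1·X^0·Y^2·Z^1.
  monomial 2·x^0·y^1 ↦ 2·X^0·Y^1·Z^2.
Collecting: F(X, Y, Z) = 3*X**3 + 3*X**2*Y + 2*X**2*Z - 2*X*Y**2 - X*Y*Z + X*Z**2 + 2*Y**3 - Y**2*Z + 2*Y*Z**2.


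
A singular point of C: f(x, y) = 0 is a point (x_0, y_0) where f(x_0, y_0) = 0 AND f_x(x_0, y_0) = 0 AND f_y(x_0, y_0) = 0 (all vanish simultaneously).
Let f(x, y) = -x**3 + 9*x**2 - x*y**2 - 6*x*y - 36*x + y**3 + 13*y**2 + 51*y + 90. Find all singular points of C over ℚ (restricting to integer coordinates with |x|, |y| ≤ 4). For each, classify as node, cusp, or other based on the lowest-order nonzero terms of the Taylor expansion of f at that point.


Singular points: {(3, -3)}; classification: cusp.

Compute partial derivatives:
  f_x = -3*x**2 + 18*x - y**2 - 6*y - 36.
  f_y = -2*x*y - 6*x + 3*y**2 + 26*y + 51.
Scan x_0 ∈ {−4, ..., 4}. For each x_0, f_y(x_0, y) is a polynomial in y; find its integer roots y ∈ {−4, ..., 4}, then test f_x and f at those candidates.
  x = -4: f_y(-4, y) = 3*y**2 + 34*y + 75; vanishes at y ∈ {-3}. (-4, -3): f_x = -147 ≠ 0.
  x = -3: f_y(-3, y) = 3*y**2 + 32*y + 69; vanishes at y ∈ {-3}. (-3, -3): f_x = -108 ≠ 0.
  x = -2: f_y(-2, y) = 3*y**2 + 30*y + 63; vanishes at y ∈ {-3}. (-2, -3): f_x = -75 ≠ 0.
  x = -1: f_y(-1, y) = 3*y**2 + 28*y + 57; vanishes at y ∈ {-3}. (-1, -3): f_x = -48 ≠ 0.
  x = 0: f_y(0, y) = 3*y**2 + 26*y + 51; vanishes at y ∈ {-3}. (0, -3): f_x = -27 ≠ 0.
  x = 1: f_y(1, y) = 3*y**2 + 24*y + 45; vanishes at y ∈ {-3}. (1, -3): f_x = -12 ≠ 0.
  x = 2: f_y(2, y) = 3*y**2 + 22*y + 39; vanishes at y ∈ {-3}. (2, -3): f_x = -3 ≠ 0.
  x = 3: f_y(3, y) = 3*y**2 + 20*y + 33; vanishes at y ∈ {-3}. (3, -3): f_x = 0, f = 0 — SINGULAR.
  x = 4: f_y(4, y) = 3*y**2 + 18*y + 27; vanishes at y ∈ {-3}. (4, -3): f_x = -3 ≠ 0.
Only singular point on the grid: (3, -3).
Classify: substitute x = 3 + u, y = -3 + v and expand: f = -u**3 - u*v**2 + v**3 + v**2.
No constant or linear terms (consistent with a singular point). Quadratic part: v**2. Cubic part: -u**3 - u*v**2 + v**3.
The quadratic part v**2 is a perfect square, so there is a single (double) tangent line v = 0, i.e. y = -3. Restricting the cubic part to that line (v = 0) leaves -u**3 ≠ 0, so f is not divisible by v and the branch is v² ≈ u**3 to lowest order — this is a cusp.
Classification: cusp.


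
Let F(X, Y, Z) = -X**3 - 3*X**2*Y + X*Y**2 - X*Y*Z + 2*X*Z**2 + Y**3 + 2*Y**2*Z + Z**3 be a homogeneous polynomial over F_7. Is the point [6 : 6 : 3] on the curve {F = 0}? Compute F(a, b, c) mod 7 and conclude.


F(6,6,3) ≡ 0 (mod 7); P is on the curve.

Evaluate F(6, 6, 3) term-by-term (mod 7).
  -X**3 ↦ -1·216·1·1 = -216
  -3*X**2*Y ↦ -3·36·6·1 = -648
  X*Y**2 ↦ 1·6·36·1 = 216
  -X*Y*Z ↦ -1·6·6·3 = -108
  2*X*Z**2 ↦ 2·6·1·9 = 108
  Y**3 ↦ 1·1·216·1 = 216
  2*Y**2*Z ↦ 2·1·36·3 = 216
  Z**3 ↦ 1·1·1·27 = 27
Sum: F(6, 6, 3) = (-216) + (-648) + (216) + (-108) + (108) + (216) + (216) + (27) = -189.
Reducing mod 7: -189 ≡ 0 (mod 7).
Since F(a, b, c) ≡ 0 (mod 7), P lies on the curve.


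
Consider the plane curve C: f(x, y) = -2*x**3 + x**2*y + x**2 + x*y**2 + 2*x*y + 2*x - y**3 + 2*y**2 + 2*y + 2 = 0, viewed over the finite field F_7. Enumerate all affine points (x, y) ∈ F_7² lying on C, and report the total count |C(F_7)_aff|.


Affine F_7-points: {(0, 5), (1, 4), (2, 1), (5, 2)}; count = 4.

For each of the 49 pairs (x, y) ∈ F_7², evaluate f(x, y) mod 7. Record the zeros.
  x = 0: [0↦2, 1↦5, 2↦6, 3↦6, 4↦6, 5↦0, 6↦3]  zeros at y ∈ {5}
  x = 1: [0↦3, 1↦3, 2↦3, 3↦4, 4↦0, 5↦6, 6↦2]  zeros at y ∈ {4}
  x = 2: [0↦1, 1↦0, 2↦1, 3↦5, 4↦6, 5↦5, 6↦3]  zeros at y ∈ {1}
  x = 3: [0↦5, 1↦5, 2↦2, 3↦4, 4↦5, 5↦6, 6↦1]  zeros at y ∈ ∅
  x = 4: [0↦3, 1↦6, 2↦1, 3↦3, 4↦6, 5↦4, 6↦5]  zeros at y ∈ ∅
  x = 5: [0↦4, 1↦5, 2↦0, 3↦4, 4↦4, 5↦1, 6↦3]  zeros at y ∈ {2}
  x = 6: [0↦3, 1↦4, 2↦1, 3↦2, 4↦1, 5↦6, 6↦4]  zeros at y ∈ ∅
Collecting zeros: affine points = {(0, 5), (1, 4), (2, 1), (5, 2)}.
Total count |C(F_7)_aff| = 4.


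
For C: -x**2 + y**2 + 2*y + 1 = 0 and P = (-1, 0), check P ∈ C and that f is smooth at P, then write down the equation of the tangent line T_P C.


Tangent line at P: 2*x + 2*y + 2 = 0.

Step 1: f(-1, 0) = 0, so P lies on C.
Step 2: partial derivatives
  f_x(x, y) = -2*x, f_y(x, y) = 2*y + 2.
  f_x(P) = 2, f_y(P) = 2 (gradient nonzero, so P is smooth).
Step 3: tangent line at P: 2·(x − -1) + 2·(y − 0) = 0.
Expanding: 2*x + 2*y + 2 = 0.


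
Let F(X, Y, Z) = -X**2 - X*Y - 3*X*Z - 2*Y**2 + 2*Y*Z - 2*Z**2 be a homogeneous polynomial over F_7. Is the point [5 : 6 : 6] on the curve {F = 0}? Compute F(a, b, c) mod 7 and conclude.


F(5,6,6) ≡ 0 (mod 7); P is on the curve.

Evaluate F(5, 6, 6) term-by-term (mod 7).
  -X**2 ↦ -1·25·1·1 = -25
  -X*Y ↦ -1·5·6·1 = -30
  -3*X*Z ↦ -3·5·1·6 = -90
  -2*Y**2 ↦ -2·1·36·1 = -72
  2*Y*Z ↦ 2·1·6·6 = 72
  -2*Z**2 ↦ -2·1·1·36 = -72
Sum: F(5, 6, 6) = (-25) + (-30) + (-90) + (-72) + (72) + (-72) = -217.
Reducing mod 7: -217 ≡ 0 (mod 7).
Since F(a, b, c) ≡ 0 (mod 7), P lies on the curve.


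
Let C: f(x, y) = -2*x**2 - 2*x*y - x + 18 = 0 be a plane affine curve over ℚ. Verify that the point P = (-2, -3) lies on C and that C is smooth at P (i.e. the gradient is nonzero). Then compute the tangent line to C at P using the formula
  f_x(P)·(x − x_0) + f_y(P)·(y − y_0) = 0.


Tangent line at P: 13*x + 4*y + 38 = 0.

Step 1: f(-2, -3) = 0, so P lies on C.
Step 2: partial derivatives
  f_x(x, y) = -4*x - 2*y - 1, f_y(x, y) = -2*x.
  f_x(P) = 13, f_y(P) = 4 (gradient nonzero, so P is smooth).
Step 3: tangent line at P: 13·(x − -2) + 4·(y − -3) = 0.
Expanding: 13*x + 4*y + 38 = 0.


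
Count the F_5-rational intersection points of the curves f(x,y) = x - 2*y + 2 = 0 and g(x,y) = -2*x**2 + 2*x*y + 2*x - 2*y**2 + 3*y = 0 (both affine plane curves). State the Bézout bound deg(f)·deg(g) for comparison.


Common zeros: ∅; count = 0; Bézout bound = 2.

deg(f) = 1, deg(g) = 2, so Bézout bound = 2.
Scan x ∈ F_5. For each x, list the y ∈ F_5 with f(x, y) ≡ 0 and those with g(x, y) ≡ 0 (mod 5); the common zeros in that column are the intersection.
  x = 0: f ≡ 0 at y ∈ {1}; g ≡ 0 at y ∈ {0, 4}; common: ∅.
  x = 1: f ≡ 0 at y ∈ {4}; g ≡ 0 at y ∈ {0}; common: ∅.
  x = 2: f ≡ 0 at y ∈ {2}; g ≡ 0 at y ∈ ∅; common: ∅.
  x = 3: f ≡ 0 at y ∈ {0}; g ≡ 0 at y ∈ {1}; common: ∅.
  x = 4: f ≡ 0 at y ∈ {3}; g ≡ 0 at y ∈ {1, 2}; common: ∅.
Collecting: common zeros = ∅, so the count is 0.
Comparison with the Bézout bound: 0 ≤ 2 = deg(f)·deg(g), as expected for curves with no common component (the affine F_5-count falls short of the bound because intersections may lie at infinity, over extension fields, or carry multiplicity).


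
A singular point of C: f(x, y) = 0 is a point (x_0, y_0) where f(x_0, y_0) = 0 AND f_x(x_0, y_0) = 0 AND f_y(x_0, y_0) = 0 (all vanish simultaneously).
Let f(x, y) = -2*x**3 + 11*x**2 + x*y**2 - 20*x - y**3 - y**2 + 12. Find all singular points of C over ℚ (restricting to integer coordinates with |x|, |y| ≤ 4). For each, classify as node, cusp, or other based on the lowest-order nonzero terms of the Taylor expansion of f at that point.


Singular points: {(2, 0)}; classification: node.

Compute partial derivatives:
  f_x = -6*x**2 + 22*x + y**2 - 20.
  f_y = 2*x*y - 3*y**2 - 2*y.
Scan x_0 ∈ {−4, ..., 4}. For each x_0, f_y(x_0, y) is a polynomial in y; find its integer roots y ∈ {−4, ..., 4}, then test f_x and f at those candidates.
  x = -4: f_y(-4, y) = -3*y**2 - 10*y; vanishes at y ∈ {0}. (-4, 0): f_x = -204 ≠ 0.
  x = -3: f_y(-3, y) = -3*y**2 - 8*y; vanishes at y ∈ {0}. (-3, 0): f_x = -140 ≠ 0.
  x = -2: f_y(-2, y) = -3*y**2 - 6*y; vanishes at y ∈ {-2, 0}. (-2, -2): f_x = -84 ≠ 0; (-2, 0): f_x = -88 ≠ 0.
  x = -1: f_y(-1, y) = -3*y**2 - 4*y; vanishes at y ∈ {0}. (-1, 0): f_x = -48 ≠ 0.
  x = 0: f_y(0, y) = -3*y**2 - 2*y; vanishes at y ∈ {0}. (0, 0): f_x = -20 ≠ 0.
  x = 1: f_y(1, y) = -3*y**2; vanishes at y ∈ {0}. (1, 0): f_x = -4 ≠ 0.
  x = 2: f_y(2, y) = -3*y**2 + 2*y; vanishes at y ∈ {0}. (2, 0): f_x = 0, f = 0 — SINGULAR.
  x = 3: f_y(3, y) = -3*y**2 + 4*y; vanishes at y ∈ {0}. (3, 0): f_x = -8 ≠ 0.
  x = 4: f_y(4, y) = -3*y**2 + 6*y; vanishes at y ∈ {0, 2}. (4, 0): f_x = -28 ≠ 0; (4, 2): f_x = -24 ≠ 0.
Only singular point on the grid: (2, 0).
Classify: substitute x = 2 + u, y = 0 + v and expand: f = -2*u**3 - u**2 + u*v**2 - v**3 + v**2.
No constant or linear terms (consistent with a singular point). Quadratic part: -u**2 + v**2. Cubic part: -2*u**3 + u*v**2 - v**3.
The quadratic part v**2 - u**2 = (v − u)(v + u) splits into two distinct linear factors, so there are two distinct tangent lines y − 0 = ±(x − 2) — this is a node (ordinary double point).
Classification: node.


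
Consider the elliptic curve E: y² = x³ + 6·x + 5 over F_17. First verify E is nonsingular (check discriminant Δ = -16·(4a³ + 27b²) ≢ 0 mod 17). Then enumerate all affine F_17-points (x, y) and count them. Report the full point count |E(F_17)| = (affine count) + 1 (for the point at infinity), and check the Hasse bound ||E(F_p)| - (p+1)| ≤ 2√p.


Affine points = {(2, 5), (2, 12), (3, 4), (3, 13), (4, 5), (4, 12), (6, 6), (6, 11), (7, 4), (7, 13), (8, 2), (8, 15), (11, 5), (11, 12), (13, 6), (13, 11), (15, 6), (15, 11), (16, 7), (16, 10)}; affine count = 20; |E(F_17)| = 21.

Discriminant check: Δ ∝ 4a³ + 27b² = 4·6³ + 27·5² = 4·216 + 27·25 ≡ 9 (mod 17). Nonzero ⇒ E is nonsingular.
For each x ∈ F_17, compute rhs = x³ + 6·x + 5 mod 17, then count y ∈ F_17 with y² ≡ rhs.
  x = 0: rhs = 5, matching y values: none (0 points).
  x = 1: rhs = 12, matching y values: none (0 points).
  x = 2: rhs = 8, matching y values: 5, 12 (2 points).
  x = 3: rhs = 16, matching y values: 4, 13 (2 points).
  x = 4: rhs = 8, matching y values: 5, 12 (2 points).
  x = 5: rhs = 7, matching y values: none (0 points).
  x = 6: rhs = 2, matching y values: 6, 11 (2 points).
  x = 7: rhs = 16, matching y values: 4, 13 (2 points).
  x = 8: rhs = 4, matching y values: 2, 15 (2 points).
  x = 9: rhs = 6, matching y values: none (0 points).
  x = 10: rhs = 11, matching y values: none (0 points).
  x = 11: rhs = 8, matching y values: 5, 12 (2 points).
  x = 12: rhs = 3, matching y values: none (0 points).
  x = 13: rhs = 2, matching y values: 6, 11 (2 points).
  x = 14: rhs = 11, matching y values: none (0 points).
  x = 15: rhs = 2, matching y values: 6, 11 (2 points).
  x = 16: rhs = 15, matching y values: 7, 10 (2 points).
Total affine count: 20.
Full point count |E(F_17)| = 20 + 1 = 21.
Hasse bound: |21 − (17+1)| = |3| = 3 ≤ 2√17 ≈ 8.2462 ✓.


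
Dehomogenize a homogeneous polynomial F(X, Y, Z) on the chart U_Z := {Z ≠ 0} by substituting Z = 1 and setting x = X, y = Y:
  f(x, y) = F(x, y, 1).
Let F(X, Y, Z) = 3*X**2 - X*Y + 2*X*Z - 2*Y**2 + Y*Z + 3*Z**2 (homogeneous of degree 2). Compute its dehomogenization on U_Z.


f(x, y) = 3*x**2 - x*y + 2*x - 2*y**2 + y + 3

On U_Z we set Z = 1. Each monomial c·X^i·Y^j·Z^k in F becomes c·x^i·y^j·1^k = c·x^i·y^j.
Substituting Z = 1: F(X, Y, 1) = 3*x**2 - x*y + 2*x - 2*y**2 + y + 3.
Note: deg(f) ≤ deg(F) = 2; strict inequality happens when F is divisible by Z (lost terms).


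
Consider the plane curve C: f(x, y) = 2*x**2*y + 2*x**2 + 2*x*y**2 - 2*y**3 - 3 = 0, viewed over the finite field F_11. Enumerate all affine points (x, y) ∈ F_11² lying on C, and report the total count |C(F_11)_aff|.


Affine F_11-points: {(0, 5), (2, 3), (2, 7), (3, 4), (4, 3), (4, 6), (5, 5), (5, 6), (6, 9), (6, 10), (7, 4), (7, 7), (8, 2), (9, 2), (9, 9)}; count = 15.

For each of the 121 pairs (x, y) ∈ F_11², evaluate f(x, y) mod 11. Record the zeros.
  x = 0: [0↦8, 1↦6, 2↦3, 3↦9, 4↦1, 5↦0, 6↦5, 7↦4, 8↦7, 9↦2, 10↦10]  zeros at y ∈ {5}
  x = 1: [0↦10, 1↦1, 2↦6, 3↦2, 4↦10, 5↦7, 6↦3, 7↦8, 8↦10, 9↦8, 10↦1]  zeros at y ∈ ∅
  x = 2: [0↦5, 1↦4, 2↦10, 3↦0, 4↦6, 5↦5, 6↦7, 7↦0, 8↦5, 9↦10, 10↦3]  zeros at y ∈ {3, 7}
  x = 3: [0↦4, 1↦4, 2↦4, 3↦3, 4↦0, 5↦5, 6↦6, 7↦2, 8↦3, 9↦8, 10↦5]  zeros at y ∈ {4}
  x = 4: [0↦7, 1↦1, 2↦10, 3↦0, 4↦3, 5↦7, 6↦0, 7↦3, 8↦4, 9↦2, 10↦7]  zeros at y ∈ {3, 6}
  x = 5: [0↦3, 1↦6, 2↦6, 3↦2, 4↦4, 5↦0, 6↦0, 7↦3, 8↦8, 9↦3, 10↦9]  zeros at y ∈ {5, 6}
  x = 6: [0↦3, 1↦8, 2↦3, 3↦9, 4↦3, 5↦6, 6↦6, 7↦2, 8↦4, 9↦0, 10↦0]  zeros at y ∈ {9, 10}
  x = 7: [0↦7, 1↦7, 2↦1, 3↦10, 4↦0, 5↦3, 6↦7, 7↦0, 8↦3, 9↦4, 10↦2]  zeros at y ∈ {4, 7}
  x = 8: [0↦4, 1↦3, 2↦0, 3↦5, 4↦6, 5↦2, 6↦3, 7↦8, 8↦5, 9↦4, 10↦4]  zeros at y ∈ {2}
  x = 9: [0↦5, 1↦7, 2↦0, 3↦5, 4↦10, 5↦3, 6↦5, 7↦4, 8↦10, 9↦0, 10↦6]  zeros at y ∈ {2, 9}
  x = 10: [0↦10, 1↦8, 2↦1, 3↦10, 4↦1, 5↦6, 6↦2, 7↦10, 8↦7, 9↦3, 10↦8]  zeros at y ∈ ∅
Collecting zeros: affine points = {(0, 5), (2, 3), (2, 7), (3, 4), (4, 3), (4, 6), (5, 5), (5, 6), (6, 9), (6, 10), (7, 4), (7, 7), (8, 2), (9, 2), (9, 9)}.
Total count |C(F_11)_aff| = 15.


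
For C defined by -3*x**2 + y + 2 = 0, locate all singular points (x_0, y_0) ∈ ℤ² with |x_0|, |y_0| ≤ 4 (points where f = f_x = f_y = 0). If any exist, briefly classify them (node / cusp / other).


No singular points in the scanned grid; C is smooth there.

Compute partial derivatives:
  f_x = -6*x.
  f_y = 1.
f_y = 1 is a nonzero constant, so f_y never vanishes: no point (x, y) can satisfy f = f_x = f_y = 0. In particular no (x, y) ∈ {−4, ..., 4}² is singular; the curve is smooth.


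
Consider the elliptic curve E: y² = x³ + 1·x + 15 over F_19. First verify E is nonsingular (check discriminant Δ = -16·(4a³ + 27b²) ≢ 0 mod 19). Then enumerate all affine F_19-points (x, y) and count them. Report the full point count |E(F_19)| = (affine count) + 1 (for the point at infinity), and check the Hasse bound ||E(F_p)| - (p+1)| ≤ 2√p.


Affine points = {(1, 6), (1, 13), (2, 5), (2, 14), (3, 8), (3, 11), (4, 8), (4, 11), (6, 3), (6, 16), (7, 2), (7, 17), (12, 8), (12, 11), (15, 2), (15, 17), (16, 2), (16, 17), (17, 9), (17, 10)}; affine count = 20; |E(F_19)| = 21.

Discriminant check: Δ ∝ 4a³ + 27b² = 4·1³ + 27·15² = 4·1 + 27·225 ≡ 18 (mod 19). Nonzero ⇒ E is nonsingular.
For each x ∈ F_19, compute rhs = x³ + 1·x + 15 mod 19, then count y ∈ F_19 with y² ≡ rhs.
  x = 0: rhs = 15, matching y values: none (0 points).
  x = 1: rhs = 17, matching y values: 6, 13 (2 points).
  x = 2: rhs = 6, matching y values: 5, 14 (2 points).
  x = 3: rhs = 7, matching y values: 8, 11 (2 points).
  x = 4: rhs = 7, matching y values: 8, 11 (2 points).
  x = 5: rhs = 12, matching y values: none (0 points).
  x = 6: rhs = 9, matching y values: 3, 16 (2 points).
  x = 7: rhs = 4, matching y values: 2, 17 (2 points).
  x = 8: rhs = 3, matching y values: none (0 points).
  x = 9: rhs = 12, matching y values: none (0 points).
  x = 10: rhs = 18, matching y values: none (0 points).
  x = 11: rhs = 8, matching y values: none (0 points).
  x = 12: rhs = 7, matching y values: 8, 11 (2 points).
  x = 13: rhs = 2, matching y values: none (0 points).
  x = 14: rhs = 18, matching y values: none (0 points).
  x = 15: rhs = 4, matching y values: 2, 17 (2 points).
  x = 16: rhs = 4, matching y values: 2, 17 (2 points).
  x = 17: rhs = 5, matching y values: 9, 10 (2 points).
  x = 18: rhs = 13, matching y values: none (0 points).
Total affine count: 20.
Full point count |E(F_19)| = 20 + 1 = 21.
Hasse bound: |21 − (19+1)| = |1| = 1 ≤ 2√19 ≈ 8.7178 ✓.


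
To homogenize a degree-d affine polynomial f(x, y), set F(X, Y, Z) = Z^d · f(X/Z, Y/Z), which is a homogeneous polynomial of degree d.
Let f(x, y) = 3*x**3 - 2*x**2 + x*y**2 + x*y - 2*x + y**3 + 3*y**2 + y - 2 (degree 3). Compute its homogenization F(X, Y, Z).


F(X, Y, Z) = 3*X**3 - 2*X**2*Z + X*Y**2 + X*Y*Z - 2*X*Z**2 + Y**3 + 3*Y**2*Z + Y*Z**2 - 2*Z**3

deg(f) = 3.
Substitute x = X/Z, y = Y/Z into f, then multiply by Z^3.
  monomial 3·x^3·y^0 ↦ 3·X^3·Y^0·Z^0.
  monomial -2·x^2·y^0 ↦ -2·X^2·Y^0·Z^1.
  monomial 1·x^1·y^2 ↦ 1·X^1·Y^2·Z^0.
  monomial 1·x^1·y^1 ↦ 1·X^1·Y^1·Z^1.
  monomial -2·x^1·y^0 ↦ -2·X^1·Y^0·Z^2.
  monomial 1·x^0·y^3 ↦ 1·X^0·Y^3·Z^0.
  monomial 3·x^0·y^2 ↦ 3·X^0·Y^2·Z^1.
  monomial 1·x^0·y^1 ↦ 1·X^0·Y^1·Z^2.
  monomial -2·x^0·y^0 ↦ -2·X^0·Y^0·Z^3.
Collecting: F(X, Y, Z) = 3*X**3 - 2*X**2*Z + X*Y**2 + X*Y*Z - 2*X*Z**2 + Y**3 + 3*Y**2*Z + Y*Z**2 - 2*Z**3.


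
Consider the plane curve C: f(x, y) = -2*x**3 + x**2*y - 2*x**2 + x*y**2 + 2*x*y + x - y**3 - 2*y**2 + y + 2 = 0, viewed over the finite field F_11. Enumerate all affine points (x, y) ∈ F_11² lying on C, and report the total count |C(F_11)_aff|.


Affine F_11-points: {(0, 1), (0, 9), (0, 10), (4, 0), (4, 3), (4, 10), (5, 4), (8, 1)}; count = 8.

For each of the 121 pairs (x, y) ∈ F_11², evaluate f(x, y) mod 11. Record the zeros.
  x = 0: [0↦2, 1↦0, 2↦10, 3↦4, 4↦9, 5↦8, 6↦6, 7↦8, 8↦8, 9↦0, 10↦0]  zeros at y ∈ {1, 9, 10}
  x = 1: [0↦10, 1↦1, 2↦6, 3↦8, 4↦1, 5↦1, 6↦2, 7↦9, 8↦5, 9↦6, 10↦6]  zeros at y ∈ ∅
  x = 2: [0↦2, 1↦10, 2↦1, 3↦2, 4↦7, 5↦10, 6↦5, 7↦8, 8↦2, 9↦3, 10↦5]  zeros at y ∈ ∅
  x = 3: [0↦10, 1↦4, 2↦5, 3↦7, 4↦4, 5↦1, 6↦3, 7↦4, 8↦9, 9↦1, 10↦7]  zeros at y ∈ ∅
  x = 4: [0↦0, 1↦4, 2↦6, 3↦0, 4↦2, 5↦6, 6↦6, 7↦7, 8↦3, 9↦10, 10↦0]  zeros at y ∈ {0, 3, 10}
  x = 5: [0↦4, 1↦9, 2↦3, 3↦2, 4↦0, 5↦2, 6↦2, 7↦5, 8↦5, 9↦7, 10↦5]  zeros at y ∈ {4}
  x = 6: [0↦10, 1↦7, 2↦6, 3↦1, 4↦8, 5↦10, 6↦1, 7↦8, 8↦3, 9↦2, 10↦10]  zeros at y ∈ ∅
  x = 7: [0↦6, 1↦8, 2↦3, 3↦7, 4↦3, 5↦7, 6↦2, 7↦4, 8↦7, 9↦5, 10↦3]  zeros at y ∈ ∅
  x = 8: [0↦2, 1↦0, 2↦4, 3↦8, 4↦6, 5↦3, 6↦4, 7↦3, 8↦5, 9↦4, 10↦5]  zeros at y ∈ {1}
  x = 9: [0↦8, 1↦4, 2↦8, 3↦3, 4↦5, 5↦8, 6↦6, 7↦4, 8↦7, 9↦9, 10↦4]  zeros at y ∈ ∅
  x = 10: [0↦1, 1↦8, 2↦3, 3↦2, 4↦10, 5↦10, 6↦7, 7↦6, 8↦1, 9↦8, 10↦10]  zeros at y ∈ ∅
Collecting zeros: affine points = {(0, 1), (0, 9), (0, 10), (4, 0), (4, 3), (4, 10), (5, 4), (8, 1)}.
Total count |C(F_11)_aff| = 8.


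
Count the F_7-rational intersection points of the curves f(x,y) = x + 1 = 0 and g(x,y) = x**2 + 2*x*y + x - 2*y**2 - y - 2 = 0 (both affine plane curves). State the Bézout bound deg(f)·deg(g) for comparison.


Common zeros: {(6, 1)}; count = 1; Bézout bound = 2.

deg(f) = 1, deg(g) = 2, so Bézout bound = 2.
Scan x ∈ F_7. For each x, list the y ∈ F_7 with f(x, y) ≡ 0 and those with g(x, y) ≡ 0 (mod 7); the common zeros in that column are the intersection.
  x = 0: f ≡ 0 at y ∈ ∅; g ≡ 0 at y ∈ ∅; common: ∅.
  x = 1: f ≡ 0 at y ∈ ∅; g ≡ 0 at y ∈ {0, 4}; common: ∅.
  x = 2: f ≡ 0 at y ∈ ∅; g ≡ 0 at y ∈ ∅; common: ∅.
  x = 3: f ≡ 0 at y ∈ ∅; g ≡ 0 at y ∈ {3}; common: ∅.
  x = 4: f ≡ 0 at y ∈ ∅; g ≡ 0 at y ∈ {3, 4}; common: ∅.
  x = 5: f ≡ 0 at y ∈ ∅; g ≡ 0 at y ∈ {0, 1}; common: ∅.
  x = 6: f ≡ 0 at y ∈ {0, 1, 2, 3, 4, 5, 6}; g ≡ 0 at y ∈ {1}; common: {1}.
Collecting: common zeros = {(6, 1)}, so the count is 1.
Comparison with the Bézout bound: 1 ≤ 2 = deg(f)·deg(g), as expected for curves with no common component (the affine F_7-count falls short of the bound because intersections may lie at infinity, over extension fields, or carry multiplicity).


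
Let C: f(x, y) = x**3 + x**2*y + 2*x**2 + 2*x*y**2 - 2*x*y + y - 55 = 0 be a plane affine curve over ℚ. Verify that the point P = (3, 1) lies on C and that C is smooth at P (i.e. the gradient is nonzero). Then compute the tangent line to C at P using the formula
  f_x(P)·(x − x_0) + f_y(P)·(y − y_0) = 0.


Tangent line at P: 45*x + 16*y - 151 = 0.

Step 1: f(3, 1) = 0, so P lies on C.
Step 2: partial derivatives
  f_x(x, y) = 3*x**2 + 2*x*y + 4*x + 2*y**2 - 2*y, f_y(x, y) = x**2 + 4*x*y - 2*x + 1.
  f_x(P) = 45, f_y(P) = 16 (gradient nonzero, so P is smooth).
Step 3: tangent line at P: 45·(x − 3) + 16·(y − 1) = 0.
Expanding: 45*x + 16*y - 151 = 0.


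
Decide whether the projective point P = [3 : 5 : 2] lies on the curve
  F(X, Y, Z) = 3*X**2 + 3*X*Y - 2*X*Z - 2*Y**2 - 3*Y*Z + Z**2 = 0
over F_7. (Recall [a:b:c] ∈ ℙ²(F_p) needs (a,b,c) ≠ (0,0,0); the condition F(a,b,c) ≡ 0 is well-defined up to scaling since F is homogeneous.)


F(3,5,2) ≡ 5 (mod 7); P is NOT on the curve.

Evaluate F(3, 5, 2) term-by-term (mod 7).
  3*X**2 ↦ 3·9·1·1 = 27
  3*X*Y ↦ 3·3·5·1 = 45
  -2*X*Z ↦ -2·3·1·2 = -12
  -2*Y**2 ↦ -2·1·25·1 = -50
  -3*Y*Z ↦ -3·1·5·2 = -30
  Z**2 ↦ 1·1·1·4 = 4
Sum: F(3, 5, 2) = (27) + (45) + (-12) + (-50) + (-30) + (4) = -16.
Reducing mod 7: -16 ≡ 5 (mod 7).
Since F(a, b, c) ≡ 5 ≠ 0 (mod 7), P does NOT lie on the curve.


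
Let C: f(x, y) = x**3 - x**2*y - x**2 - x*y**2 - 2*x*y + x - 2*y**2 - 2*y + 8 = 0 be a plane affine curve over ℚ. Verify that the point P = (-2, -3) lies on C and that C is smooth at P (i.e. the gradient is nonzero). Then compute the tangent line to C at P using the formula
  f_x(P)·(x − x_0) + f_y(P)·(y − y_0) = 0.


Tangent line at P: 2*x - 2*y - 2 = 0.

Step 1: f(-2, -3) = 0, so P lies on C.
Step 2: partial derivatives
  f_x(x, y) = 3*x**2 - 2*x*y - 2*x - y**2 - 2*y + 1, f_y(x, y) = -x**2 - 2*x*y - 2*x - 4*y - 2.
  f_x(P) = 2, f_y(P) = -2 (gradient nonzero, so P is smooth).
Step 3: tangent line at P: 2·(x − -2) + -2·(y − -3) = 0.
Expanding: 2*x - 2*y - 2 = 0.


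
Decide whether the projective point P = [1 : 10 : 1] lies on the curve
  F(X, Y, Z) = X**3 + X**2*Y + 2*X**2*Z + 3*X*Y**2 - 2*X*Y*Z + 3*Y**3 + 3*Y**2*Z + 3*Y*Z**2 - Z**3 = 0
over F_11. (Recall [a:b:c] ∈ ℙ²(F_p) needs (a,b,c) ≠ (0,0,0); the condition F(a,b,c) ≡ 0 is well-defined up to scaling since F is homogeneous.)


F(1,10,1) ≡ 3 (mod 11); P is NOT on the curve.

Evaluate F(1, 10, 1) term-by-term (mod 11).
  X**3 ↦ 1·1·1·1 = 1
  X**2*Y ↦ 1·1·10·1 = 10
  2*X**2*Z ↦ 2·1·1·1 = 2
  3*X*Y**2 ↦ 3·1·100·1 = 300
  -2*X*Y*Z ↦ -2·1·10·1 = -20
  3*Y**3 ↦ 3·1·1000·1 = 3000
  3*Y**2*Z ↦ 3·1·100·1 = 300
  3*Y*Z**2 ↦ 3·1·10·1 = 30
  -Z**3 ↦ -1·1·1·1 = -1
Sum: F(1, 10, 1) = (1) + (10) + (2) + (300) + (-20) + (3000) + (300) + (30) + (-1) = 3622.
Reducing mod 11: 3622 ≡ 3 (mod 11).
Since F(a, b, c) ≡ 3 ≠ 0 (mod 11), P does NOT lie on the curve.


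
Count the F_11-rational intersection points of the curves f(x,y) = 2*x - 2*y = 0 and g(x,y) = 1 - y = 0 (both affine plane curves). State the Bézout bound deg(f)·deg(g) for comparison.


Common zeros: {(1, 1)}; count = 1; Bézout bound = 1.

deg(f) = 1, deg(g) = 1, so Bézout bound = 1.
Scan x ∈ F_11. For each x, list the y ∈ F_11 with f(x, y) ≡ 0 and those with g(x, y) ≡ 0 (mod 11); the common zeros in that column are the intersection.
  x = 0: f ≡ 0 at y ∈ {0}; g ≡ 0 at y ∈ {1}; common: ∅.
  x = 1: f ≡ 0 at y ∈ {1}; g ≡ 0 at y ∈ {1}; common: {1}.
  x = 2: f ≡ 0 at y ∈ {2}; g ≡ 0 at y ∈ {1}; common: ∅.
  x = 3: f ≡ 0 at y ∈ {3}; g ≡ 0 at y ∈ {1}; common: ∅.
  x = 4: f ≡ 0 at y ∈ {4}; g ≡ 0 at y ∈ {1}; common: ∅.
  x = 5: f ≡ 0 at y ∈ {5}; g ≡ 0 at y ∈ {1}; common: ∅.
  x = 6: f ≡ 0 at y ∈ {6}; g ≡ 0 at y ∈ {1}; common: ∅.
  x = 7: f ≡ 0 at y ∈ {7}; g ≡ 0 at y ∈ {1}; common: ∅.
  x = 8: f ≡ 0 at y ∈ {8}; g ≡ 0 at y ∈ {1}; common: ∅.
  x = 9: f ≡ 0 at y ∈ {9}; g ≡ 0 at y ∈ {1}; common: ∅.
  x = 10: f ≡ 0 at y ∈ {10}; g ≡ 0 at y ∈ {1}; common: ∅.
Collecting: common zeros = {(1, 1)}, so the count is 1.
Comparison with the Bézout bound: 1 ≤ 1 = deg(f)·deg(g), as expected for curves with no common component (the bound is attained).


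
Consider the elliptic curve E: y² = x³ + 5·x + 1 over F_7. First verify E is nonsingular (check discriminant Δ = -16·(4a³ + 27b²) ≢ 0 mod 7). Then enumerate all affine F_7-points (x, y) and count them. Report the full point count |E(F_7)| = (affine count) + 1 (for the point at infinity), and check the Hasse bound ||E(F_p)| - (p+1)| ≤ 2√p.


Affine points = {(0, 1), (0, 6), (1, 0), (3, 1), (3, 6), (4, 1), (4, 6), (5, 2), (5, 5), (6, 3), (6, 4)}; affine count = 11; |E(F_7)| = 12.

Discriminant check: Δ ∝ 4a³ + 27b² = 4·5³ + 27·1² = 4·125 + 27·1 ≡ 2 (mod 7). Nonzero ⇒ E is nonsingular.
For each x ∈ F_7, compute rhs = x³ + 5·x + 1 mod 7, then count y ∈ F_7 with y² ≡ rhs.
  x = 0: rhs = 1, matching y values: 1, 6 (2 points).
  x = 1: rhs = 0, matching y values: 0 (1 points).
  x = 2: rhs = 5, matching y values: none (0 points).
  x = 3: rhs = 1, matching y values: 1, 6 (2 points).
  x = 4: rhs = 1, matching y values: 1, 6 (2 points).
  x = 5: rhs = 4, matching y values: 2, 5 (2 points).
  x = 6: rhs = 2, matching y values: 3, 4 (2 points).
Total affine count: 11.
Full point count |E(F_7)| = 11 + 1 = 12.
Hasse bound: |12 − (7+1)| = |4| = 4 ≤ 2√7 ≈ 5.2915 ✓.


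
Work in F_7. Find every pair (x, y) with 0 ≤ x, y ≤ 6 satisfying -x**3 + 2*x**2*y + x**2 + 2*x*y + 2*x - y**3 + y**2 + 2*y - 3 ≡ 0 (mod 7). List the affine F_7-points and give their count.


Affine F_7-points: {(1, 2), (2, 2), (2, 3), (4, 4)}; count = 4.

For each of the 49 pairs (x, y) ∈ F_7², evaluate f(x, y) mod 7. Record the zeros.
  x = 0: [0↦4, 1↦6, 2↦4, 3↦6, 4↦6, 5↦5, 6↦4]  zeros at y ∈ ∅
  x = 1: [0↦6, 1↦5, 2↦0, 3↦6, 4↦3, 5↦6, 6↦2]  zeros at y ∈ {2}
  x = 2: [0↦4, 1↦4, 2↦0, 3↦0, 4↦5, 5↦2, 6↦6]  zeros at y ∈ {2, 3}
  x = 3: [0↦6, 1↦4, 2↦5, 3↦3, 4↦6, 5↦1, 6↦3]  zeros at y ∈ ∅
  x = 4: [0↦6, 1↦6, 2↦2, 3↦2, 4↦0, 5↦4, 6↦1]  zeros at y ∈ {4}
  x = 5: [0↦5, 1↦4, 2↦6, 3↦5, 4↦2, 5↦5, 6↦1]  zeros at y ∈ ∅
  x = 6: [0↦4, 1↦6, 2↦4, 3↦6, 4↦6, 5↦5, 6↦4]  zeros at y ∈ ∅
Collecting zeros: affine points = {(1, 2), (2, 2), (2, 3), (4, 4)}.
Total count |C(F_7)_aff| = 4.


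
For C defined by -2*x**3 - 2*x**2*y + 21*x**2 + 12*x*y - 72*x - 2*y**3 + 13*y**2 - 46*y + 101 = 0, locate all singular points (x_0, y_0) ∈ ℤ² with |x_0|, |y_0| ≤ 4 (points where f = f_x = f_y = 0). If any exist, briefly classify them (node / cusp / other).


Singular points: {(3, 2)}; classification: node.

Compute partial derivatives:
  f_x = -6*x**2 - 4*x*y + 42*x + 12*y - 72.
  f_y = -2*x**2 + 12*x - 6*y**2 + 26*y - 46.
Scan x_0 ∈ {−4, ..., 4}. For each x_0, f_y(x_0, y) is a polynomial in y; find its integer roots y ∈ {−4, ..., 4}, then test f_x and f at those candidates.
  x = -4: f_y(-4, y) = -6*y**2 + 26*y - 126; no integer root y with |y| ≤ 4.
  x = -3: f_y(-3, y) = -6*y**2 + 26*y - 100; no integer root y with |y| ≤ 4.
  x = -2: f_y(-2, y) = -6*y**2 + 26*y - 78; no integer root y with |y| ≤ 4.
  x = -1: f_y(-1, y) = -6*y**2 + 26*y - 60; no integer root y with |y| ≤ 4.
  x = 0: f_y(0, y) = -6*y**2 + 26*y - 46; no integer root y with |y| ≤ 4.
  x = 1: f_y(1, y) = -6*y**2 + 26*y - 36; no integer root y with |y| ≤ 4.
  x = 2: f_y(2, y) = -6*y**2 + 26*y - 30; no integer root y with |y| ≤ 4.
  x = 3: f_y(3, y) = -6*y**2 + 26*y - 28; vanishes at y ∈ {2}. (3, 2): f_x = 0, f = 0 — SINGULAR.
  x = 4: f_y(4, y) = -6*y**2 + 26*y - 30; no integer root y with |y| ≤ 4.
Only singular point on the grid: (3, 2).
Classify: substitute x = 3 + u, y = 2 + v and expand: f = -2*u**3 - 2*u**2*v - u**2 - 2*v**3 + v**2.
No constant or linear terms (consistent with a singular point). Quadratic part: -u**2 + v**2. Cubic part: -2*u**3 - 2*u**2*v - 2*v**3.
The quadratic part v**2 - u**2 = (v − u)(v + u) splits into two distinct linear factors, so there are two distinct tangent lines y − 2 = ±(x − 3) — this is a node (ordinary double point).
Classification: node.


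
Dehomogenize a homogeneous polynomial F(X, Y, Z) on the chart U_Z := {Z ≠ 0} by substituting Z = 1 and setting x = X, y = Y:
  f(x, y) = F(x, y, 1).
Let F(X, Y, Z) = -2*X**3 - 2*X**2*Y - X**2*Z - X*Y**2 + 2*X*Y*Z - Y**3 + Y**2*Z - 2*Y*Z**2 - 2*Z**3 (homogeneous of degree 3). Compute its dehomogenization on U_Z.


f(x, y) = -2*x**3 - 2*x**2*y - x**2 - x*y**2 + 2*x*y - y**3 + y**2 - 2*y - 2

On U_Z we set Z = 1. Each monomial c·X^i·Y^j·Z^k in F becomes c·x^i·y^j·1^k = c·x^i·y^j.
Substituting Z = 1: F(X, Y, 1) = -2*x**3 - 2*x**2*y - x**2 - x*y**2 + 2*x*y - y**3 + y**2 - 2*y - 2.
Note: deg(f) ≤ deg(F) = 3; strict inequality happens when F is divisible by Z (lost terms).


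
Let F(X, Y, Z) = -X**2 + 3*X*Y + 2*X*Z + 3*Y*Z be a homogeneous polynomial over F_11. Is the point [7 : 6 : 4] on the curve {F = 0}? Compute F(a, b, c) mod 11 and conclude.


F(7,6,4) ≡ 7 (mod 11); P is NOT on the curve.

Evaluate F(7, 6, 4) term-by-term (mod 11).
  -X**2 ↦ -1·49·1·1 = -49
  3*X*Y ↦ 3·7·6·1 = 126
  2*X*Z ↦ 2·7·1·4 = 56
  3*Y*Z ↦ 3·1·6·4 = 72
Sum: F(7, 6, 4) = (-49) + (126) + (56) + (72) = 205.
Reducing mod 11: 205 ≡ 7 (mod 11).
Since F(a, b, c) ≡ 7 ≠ 0 (mod 11), P does NOT lie on the curve.


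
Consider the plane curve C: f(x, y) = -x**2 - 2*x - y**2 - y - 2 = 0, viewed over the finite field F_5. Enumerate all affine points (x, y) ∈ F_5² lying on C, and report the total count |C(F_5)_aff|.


Affine F_5-points: {(1, 0), (1, 4), (2, 0), (2, 4)}; count = 4.

For each of the 25 pairs (x, y) ∈ F_5², evaluate f(x, y) mod 5. Record the zeros.
  x = 0: [0↦3, 1↦1, 2↦2, 3↦1, 4↦3]  zeros at y ∈ ∅
  x = 1: [0↦0, 1↦3, 2↦4, 3↦3, 4↦0]  zeros at y ∈ {0, 4}
  x = 2: [0↦0, 1↦3, 2↦4, 3↦3, 4↦0]  zeros at y ∈ {0, 4}
  x = 3: [0↦3, 1↦1, 2↦2, 3↦1, 4↦3]  zeros at y ∈ ∅
  x = 4: [0↦4, 1↦2, 2↦3, 3↦2, 4↦4]  zeros at y ∈ ∅
Collecting zeros: affine points = {(1, 0), (1, 4), (2, 0), (2, 4)}.
Total count |C(F_5)_aff| = 4.


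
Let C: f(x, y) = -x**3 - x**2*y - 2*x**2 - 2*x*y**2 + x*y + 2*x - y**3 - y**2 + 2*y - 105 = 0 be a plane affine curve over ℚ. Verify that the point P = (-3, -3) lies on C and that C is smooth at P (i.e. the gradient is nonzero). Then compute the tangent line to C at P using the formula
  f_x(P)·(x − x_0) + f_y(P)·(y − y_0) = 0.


Tangent line at P: -52*x - 67*y - 357 = 0.

Step 1: f(-3, -3) = 0, so P lies on C.
Step 2: partial derivatives
  f_x(x, y) = -3*x**2 - 2*x*y - 4*x - 2*y**2 + y + 2, f_y(x, y) = -x**2 - 4*x*y + x - 3*y**2 - 2*y + 2.
  f_x(P) = -52, f_y(P) = -67 (gradient nonzero, so P is smooth).
Step 3: tangent line at P: -52·(x − -3) + -67·(y − -3) = 0.
Expanding: -52*x - 67*y - 357 = 0.


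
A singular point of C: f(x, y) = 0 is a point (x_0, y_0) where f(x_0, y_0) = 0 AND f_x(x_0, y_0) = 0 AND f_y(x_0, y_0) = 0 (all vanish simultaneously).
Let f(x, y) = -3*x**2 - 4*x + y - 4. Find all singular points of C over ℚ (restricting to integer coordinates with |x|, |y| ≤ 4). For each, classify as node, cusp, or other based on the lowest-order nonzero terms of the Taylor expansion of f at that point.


No singular points in the scanned grid; C is smooth there.

Compute partial derivatives:
  f_x = -6*x - 4.
  f_y = 1.
f_y = 1 is a nonzero constant, so f_y never vanishes: no point (x, y) can satisfy f = f_x = f_y = 0. In particular no (x, y) ∈ {−4, ..., 4}² is singular; the curve is smooth.


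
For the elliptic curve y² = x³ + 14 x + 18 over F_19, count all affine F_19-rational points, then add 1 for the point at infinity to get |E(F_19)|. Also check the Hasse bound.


Affine points = {(2, 4), (2, 15), (3, 7), (3, 12), (4, 9), (4, 10), (5, 2), (5, 17), (16, 5), (16, 14), (17, 1), (17, 18)}; affine count = 12; |E(F_19)| = 13.

Discriminant check: Δ ∝ 4a³ + 27b² = 4·14³ + 27·18² = 4·2744 + 27·324 ≡ 2 (mod 19). Nonzero ⇒ E is nonsingular.
For each x ∈ F_19, compute rhs = x³ + 14·x + 18 mod 19, then count y ∈ F_19 with y² ≡ rhs.
  x = 0: rhs = 18, matching y values: none (0 points).
  x = 1: rhs = 14, matching y values: none (0 points).
  x = 2: rhs = 16, matching y values: 4, 15 (2 points).
  x = 3: rhs = 11, matching y values: 7, 12 (2 points).
  x = 4: rhs = 5, matching y values: 9, 10 (2 points).
  x = 5: rhs = 4, matching y values: 2, 17 (2 points).
  x = 6: rhs = 14, matching y values: none (0 points).
  x = 7: rhs = 3, matching y values: none (0 points).
  x = 8: rhs = 15, matching y values: none (0 points).
  x = 9: rhs = 18, matching y values: none (0 points).
  x = 10: rhs = 18, matching y values: none (0 points).
  x = 11: rhs = 2, matching y values: none (0 points).
  x = 12: rhs = 14, matching y values: none (0 points).
  x = 13: rhs = 3, matching y values: none (0 points).
  x = 14: rhs = 13, matching y values: none (0 points).
  x = 15: rhs = 12, matching y values: none (0 points).
  x = 16: rhs = 6, matching y values: 5, 14 (2 points).
  x = 17: rhs = 1, matching y values: 1, 18 (2 points).
  x = 18: rhs = 3, matching y values: none (0 points).
Total affine count: 12.
Full point count |E(F_19)| = 12 + 1 = 13.
Hasse bound: |13 − (19+1)| = |-7| = 7 ≤ 2√19 ≈ 8.7178 ✓.


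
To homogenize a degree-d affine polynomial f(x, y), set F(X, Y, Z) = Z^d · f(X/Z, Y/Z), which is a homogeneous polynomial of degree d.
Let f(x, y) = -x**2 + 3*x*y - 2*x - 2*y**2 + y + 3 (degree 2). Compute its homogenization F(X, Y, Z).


F(X, Y, Z) = -X**2 + 3*X*Y - 2*X*Z - 2*Y**2 + Y*Z + 3*Z**2

deg(f) = 2.
Substitute x = X/Z, y = Y/Z into f, then multiply by Z^2.
  monomial -1·x^2·y^0 ↦ -1·X^2·Y^0·Z^0.
  monomial 3·x^1·y^1 ↦ 3·X^1·Y^1·Z^0.
  monomial -2·x^1·y^0 ↦ -2·X^1·Y^0·Z^1.
  monomial -2·x^0·y^2 ↦ -2·X^0·Y^2·Z^0.
  monomial 1·x^0·y^1 ↦ 1·X^0·Y^1·Z^1.
  monomial 3·x^0·y^0 ↦ 3·X^0·Y^0·Z^2.
Collecting: F(X, Y, Z) = -X**2 + 3*X*Y - 2*X*Z - 2*Y**2 + Y*Z + 3*Z**2.


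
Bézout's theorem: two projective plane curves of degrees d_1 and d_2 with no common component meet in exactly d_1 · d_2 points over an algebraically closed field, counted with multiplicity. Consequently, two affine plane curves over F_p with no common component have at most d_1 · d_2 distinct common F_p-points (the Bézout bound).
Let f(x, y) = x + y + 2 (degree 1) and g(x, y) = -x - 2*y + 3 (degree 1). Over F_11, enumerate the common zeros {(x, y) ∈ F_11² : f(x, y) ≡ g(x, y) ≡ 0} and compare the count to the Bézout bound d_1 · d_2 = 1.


Common zeros: {(4, 5)}; count = 1; Bézout bound = 1.

deg(f) = 1, deg(g) = 1, so Bézout bound = 1.
Scan x ∈ F_11. For each x, list the y ∈ F_11 with f(x, y) ≡ 0 and those with g(x, y) ≡ 0 (mod 11); the common zeros in that column are the intersection.
  x = 0: f ≡ 0 at y ∈ {9}; g ≡ 0 at y ∈ {7}; common: ∅.
  x = 1: f ≡ 0 at y ∈ {8}; g ≡ 0 at y ∈ {1}; common: ∅.
  x = 2: f ≡ 0 at y ∈ {7}; g ≡ 0 at y ∈ {6}; common: ∅.
  x = 3: f ≡ 0 at y ∈ {6}; g ≡ 0 at y ∈ {0}; common: ∅.
  x = 4: f ≡ 0 at y ∈ {5}; g ≡ 0 at y ∈ {5}; common: {5}.
  x = 5: f ≡ 0 at y ∈ {4}; g ≡ 0 at y ∈ {10}; common: ∅.
  x = 6: f ≡ 0 at y ∈ {3}; g ≡ 0 at y ∈ {4}; common: ∅.
  x = 7: f ≡ 0 at y ∈ {2}; g ≡ 0 at y ∈ {9}; common: ∅.
  x = 8: f ≡ 0 at y ∈ {1}; g ≡ 0 at y ∈ {3}; common: ∅.
  x = 9: f ≡ 0 at y ∈ {0}; g ≡ 0 at y ∈ {8}; common: ∅.
  x = 10: f ≡ 0 at y ∈ {10}; g ≡ 0 at y ∈ {2}; common: ∅.
Collecting: common zeros = {(4, 5)}, so the count is 1.
Comparison with the Bézout bound: 1 ≤ 1 = deg(f)·deg(g), as expected for curves with no common component (the bound is attained).
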